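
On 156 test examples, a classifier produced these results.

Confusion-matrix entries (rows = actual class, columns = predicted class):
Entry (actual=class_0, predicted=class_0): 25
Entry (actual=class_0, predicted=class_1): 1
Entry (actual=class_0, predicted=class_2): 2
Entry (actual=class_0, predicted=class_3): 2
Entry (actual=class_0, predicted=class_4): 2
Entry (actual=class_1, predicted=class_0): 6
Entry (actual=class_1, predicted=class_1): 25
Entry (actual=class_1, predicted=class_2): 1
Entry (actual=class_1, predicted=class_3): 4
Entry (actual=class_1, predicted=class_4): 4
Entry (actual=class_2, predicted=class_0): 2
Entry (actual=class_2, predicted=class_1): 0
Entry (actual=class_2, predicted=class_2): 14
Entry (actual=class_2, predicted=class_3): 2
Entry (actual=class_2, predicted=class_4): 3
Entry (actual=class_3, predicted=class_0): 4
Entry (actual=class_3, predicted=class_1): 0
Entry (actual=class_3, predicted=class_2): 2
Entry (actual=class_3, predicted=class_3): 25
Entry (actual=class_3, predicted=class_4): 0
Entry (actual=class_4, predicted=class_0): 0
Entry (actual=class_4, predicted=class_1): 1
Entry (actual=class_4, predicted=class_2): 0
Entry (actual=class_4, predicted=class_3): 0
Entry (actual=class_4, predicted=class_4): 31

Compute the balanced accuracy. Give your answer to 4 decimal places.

Balanced accuracy = mean of per-class recall.
  class_0: recall = 25/32 = 0.78125
  class_1: recall = 25/40 = 0.62500
  class_2: recall = 14/21 = 0.66667
  class_3: recall = 25/31 = 0.80645
  class_4: recall = 31/32 = 0.96875
Mean = (0.78125 + 0.62500 + 0.66667 + 0.80645 + 0.96875) / 5 = 0.7696

0.7696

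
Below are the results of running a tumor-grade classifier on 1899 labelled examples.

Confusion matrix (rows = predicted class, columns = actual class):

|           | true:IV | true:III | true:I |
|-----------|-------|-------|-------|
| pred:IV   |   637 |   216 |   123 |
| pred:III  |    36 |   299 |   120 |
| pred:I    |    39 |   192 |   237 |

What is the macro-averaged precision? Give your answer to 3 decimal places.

0.605

Per-class precision (TP/(TP+FP)):
  IV: TP=637, FP=216+123=339 → 637/976 = 0.6527
  III: TP=299, FP=36+120=156 → 299/455 = 0.6571
  I: TP=237, FP=39+192=231 → 237/468 = 0.5064
Macro-precision = mean = (0.6527 + 0.6571 + 0.5064) / 3 = 0.605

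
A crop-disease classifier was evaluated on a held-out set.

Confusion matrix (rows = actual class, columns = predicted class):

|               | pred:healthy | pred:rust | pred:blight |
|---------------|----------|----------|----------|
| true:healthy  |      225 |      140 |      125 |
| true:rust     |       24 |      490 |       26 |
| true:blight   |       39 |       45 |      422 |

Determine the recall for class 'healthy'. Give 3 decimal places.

0.459

One-vs-rest for 'healthy': TP = diagonal; FP = other classes predicted 'healthy'; FN = 'healthy' predicted as other.
recall = TP/(TP+FN).
healthy: TP=225, FN=140+125=265 → 225/490 = 0.4592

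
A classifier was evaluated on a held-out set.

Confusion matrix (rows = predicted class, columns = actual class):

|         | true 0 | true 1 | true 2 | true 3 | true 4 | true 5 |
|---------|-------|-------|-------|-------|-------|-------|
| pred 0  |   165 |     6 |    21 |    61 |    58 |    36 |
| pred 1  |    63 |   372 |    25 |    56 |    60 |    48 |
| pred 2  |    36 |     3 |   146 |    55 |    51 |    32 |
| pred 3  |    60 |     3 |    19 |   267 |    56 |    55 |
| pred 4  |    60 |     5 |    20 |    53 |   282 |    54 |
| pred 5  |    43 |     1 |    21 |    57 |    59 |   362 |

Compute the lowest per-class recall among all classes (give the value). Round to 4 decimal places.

0.3864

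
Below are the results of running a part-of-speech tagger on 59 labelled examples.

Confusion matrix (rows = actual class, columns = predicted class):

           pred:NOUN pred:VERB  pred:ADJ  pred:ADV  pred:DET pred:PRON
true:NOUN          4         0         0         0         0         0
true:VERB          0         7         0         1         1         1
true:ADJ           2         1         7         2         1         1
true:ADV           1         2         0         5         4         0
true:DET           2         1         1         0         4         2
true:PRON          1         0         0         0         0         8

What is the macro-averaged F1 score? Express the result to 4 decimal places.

0.5894

Per-class F1 score (2·TP/(2·TP+FP+FN)):
  NOUN: TP=4, FP=0+2+1+2+1=6, FN=0+0+0+0+0=0 → 8/14 = 0.57143
  VERB: TP=7, FP=0+1+2+1+0=4, FN=0+0+1+1+1=3 → 14/21 = 0.66667
  ADJ: TP=7, FP=0+0+0+1+0=1, FN=2+1+2+1+1=7 → 14/22 = 0.63636
  ADV: TP=5, FP=0+1+2+0+0=3, FN=1+2+0+4+0=7 → 10/20 = 0.50000
  DET: TP=4, FP=0+1+1+4+0=6, FN=2+1+1+0+2=6 → 8/20 = 0.40000
  PRON: TP=8, FP=0+1+1+0+2=4, FN=1+0+0+0+0=1 → 16/21 = 0.76190
Macro-F1 score = mean = (0.57143 + 0.66667 + 0.63636 + 0.50000 + 0.40000 + 0.76190) / 6 = 0.5894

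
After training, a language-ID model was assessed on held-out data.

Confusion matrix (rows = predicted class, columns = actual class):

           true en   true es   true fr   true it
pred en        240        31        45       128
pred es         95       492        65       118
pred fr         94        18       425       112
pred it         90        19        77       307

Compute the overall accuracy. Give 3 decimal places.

0.621

Accuracy = trace / total = (240+492+425+307=1464) / 2356 = 1464/2356 = 0.621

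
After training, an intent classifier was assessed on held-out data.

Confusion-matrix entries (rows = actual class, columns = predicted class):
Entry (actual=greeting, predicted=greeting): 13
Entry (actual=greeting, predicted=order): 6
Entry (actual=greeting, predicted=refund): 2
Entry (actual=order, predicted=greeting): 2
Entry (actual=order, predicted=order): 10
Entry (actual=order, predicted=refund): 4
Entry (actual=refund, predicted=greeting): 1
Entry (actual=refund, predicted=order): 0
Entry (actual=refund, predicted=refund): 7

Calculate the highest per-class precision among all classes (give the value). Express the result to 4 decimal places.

0.8125

Per-class precision (TP/(TP+FP)):
  greeting: TP=13, FP=2+1=3 → 13/16 = 0.81250
  order: TP=10, FP=6+0=6 → 10/16 = 0.62500
  refund: TP=7, FP=2+4=6 → 7/13 = 0.53846
Highest is class 'greeting' with precision = 0.8125.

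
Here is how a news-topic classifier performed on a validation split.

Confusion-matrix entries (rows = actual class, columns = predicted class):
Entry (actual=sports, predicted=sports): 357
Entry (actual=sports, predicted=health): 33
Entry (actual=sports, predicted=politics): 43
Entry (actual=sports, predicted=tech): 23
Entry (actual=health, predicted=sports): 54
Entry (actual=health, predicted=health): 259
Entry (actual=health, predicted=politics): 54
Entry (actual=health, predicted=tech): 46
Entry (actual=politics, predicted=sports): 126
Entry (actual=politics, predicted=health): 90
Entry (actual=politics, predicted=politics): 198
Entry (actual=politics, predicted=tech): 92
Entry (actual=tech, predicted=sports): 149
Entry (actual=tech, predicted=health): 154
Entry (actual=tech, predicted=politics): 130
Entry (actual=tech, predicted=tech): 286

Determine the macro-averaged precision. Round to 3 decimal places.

0.527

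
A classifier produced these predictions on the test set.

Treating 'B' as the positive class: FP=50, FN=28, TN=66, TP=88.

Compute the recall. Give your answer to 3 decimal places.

0.759

Recall = TP/(TP+FN) = 88/(88+28) = 88/116 = 0.759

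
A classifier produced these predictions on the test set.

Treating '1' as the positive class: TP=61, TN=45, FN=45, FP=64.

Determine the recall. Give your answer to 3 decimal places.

Recall = TP/(TP+FN) = 61/(61+45) = 61/106 = 0.575

0.575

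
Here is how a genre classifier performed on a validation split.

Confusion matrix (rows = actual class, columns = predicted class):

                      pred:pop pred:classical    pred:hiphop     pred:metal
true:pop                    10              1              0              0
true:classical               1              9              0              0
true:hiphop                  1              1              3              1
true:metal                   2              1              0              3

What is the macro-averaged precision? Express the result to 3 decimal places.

Per-class precision (TP/(TP+FP)):
  pop: TP=10, FP=1+1+2=4 → 10/14 = 0.7143
  classical: TP=9, FP=1+1+1=3 → 9/12 = 0.7500
  hiphop: TP=3, FP=0+0+0=0 → 3/3 = 1.0000
  metal: TP=3, FP=0+0+1=1 → 3/4 = 0.7500
Macro-precision = mean = (0.7143 + 0.7500 + 1.0000 + 0.7500) / 4 = 0.804

0.804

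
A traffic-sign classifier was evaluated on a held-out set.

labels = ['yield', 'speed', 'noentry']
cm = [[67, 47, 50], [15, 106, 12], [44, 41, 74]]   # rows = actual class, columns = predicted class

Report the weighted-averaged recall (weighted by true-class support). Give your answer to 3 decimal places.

0.542

Per-class recall (TP/(TP+FN)):
  yield: TP=67, FN=47+50=97 → 67/164 = 0.4085
  speed: TP=106, FN=15+12=27 → 106/133 = 0.7970
  noentry: TP=74, FN=44+41=85 → 74/159 = 0.4654
Weighted-recall = Σ (supportᵢ/N)·recallᵢ with N=456: (164/456)·0.4085 + (133/456)·0.7970 + (159/456)·0.4654 = 0.542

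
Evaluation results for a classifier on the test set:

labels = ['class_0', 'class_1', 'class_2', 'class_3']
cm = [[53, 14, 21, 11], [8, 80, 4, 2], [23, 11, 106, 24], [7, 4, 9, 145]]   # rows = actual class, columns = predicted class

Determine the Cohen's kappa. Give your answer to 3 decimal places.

0.640

Observed agreement pₒ = trace/N = 384/522 = 0.7356
Expected agreement pₑ = Σ (rowᵢ·colᵢ)/N² = (99·91 + 94·109 + 164·140 + 165·182)/522² = 0.2651
κ = (pₒ − pₑ)/(1 − pₑ) = (0.7356 − 0.2651)/(1 − 0.2651) = 0.640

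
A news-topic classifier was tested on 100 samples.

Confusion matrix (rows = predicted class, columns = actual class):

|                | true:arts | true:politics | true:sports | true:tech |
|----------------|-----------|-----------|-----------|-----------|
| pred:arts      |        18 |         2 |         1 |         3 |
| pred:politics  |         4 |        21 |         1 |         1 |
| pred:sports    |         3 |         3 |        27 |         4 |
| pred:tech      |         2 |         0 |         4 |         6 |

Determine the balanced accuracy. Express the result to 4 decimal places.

0.6803

Balanced accuracy = mean of per-class recall.
  arts: recall = 18/27 = 0.66667
  politics: recall = 21/26 = 0.80769
  sports: recall = 27/33 = 0.81818
  tech: recall = 6/14 = 0.42857
Mean = (0.66667 + 0.80769 + 0.81818 + 0.42857) / 4 = 0.6803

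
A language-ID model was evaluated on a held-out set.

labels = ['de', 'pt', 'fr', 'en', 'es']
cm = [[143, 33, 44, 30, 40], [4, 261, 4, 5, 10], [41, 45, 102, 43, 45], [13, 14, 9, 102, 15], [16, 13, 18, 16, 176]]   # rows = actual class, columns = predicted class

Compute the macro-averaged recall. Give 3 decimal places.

Per-class recall (TP/(TP+FN)):
  de: TP=143, FN=33+44+30+40=147 → 143/290 = 0.4931
  pt: TP=261, FN=4+4+5+10=23 → 261/284 = 0.9190
  fr: TP=102, FN=41+45+43+45=174 → 102/276 = 0.3696
  en: TP=102, FN=13+14+9+15=51 → 102/153 = 0.6667
  es: TP=176, FN=16+13+18+16=63 → 176/239 = 0.7364
Macro-recall = mean = (0.4931 + 0.9190 + 0.3696 + 0.6667 + 0.7364) / 5 = 0.637

0.637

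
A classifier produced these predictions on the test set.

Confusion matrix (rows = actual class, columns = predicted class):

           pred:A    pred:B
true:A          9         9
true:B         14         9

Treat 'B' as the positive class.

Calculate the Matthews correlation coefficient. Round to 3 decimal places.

MCC = (TP·TN − FP·FN) / √((TP+FP)(TP+FN)(TN+FP)(TN+FN))
Numerator = 9·9 − 9·14 = -45
Denominator = √(18·23·18·23) = √171396 = 414.0000
MCC = -45 / 414.0000 = -0.109

-0.109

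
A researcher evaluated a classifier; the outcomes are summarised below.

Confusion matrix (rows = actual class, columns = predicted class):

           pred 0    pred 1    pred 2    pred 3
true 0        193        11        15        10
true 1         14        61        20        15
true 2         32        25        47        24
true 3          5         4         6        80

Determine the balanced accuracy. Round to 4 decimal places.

0.6517

Balanced accuracy = mean of per-class recall.
  0: recall = 193/229 = 0.84279
  1: recall = 61/110 = 0.55455
  2: recall = 47/128 = 0.36719
  3: recall = 80/95 = 0.84211
Mean = (0.84279 + 0.55455 + 0.36719 + 0.84211) / 4 = 0.6517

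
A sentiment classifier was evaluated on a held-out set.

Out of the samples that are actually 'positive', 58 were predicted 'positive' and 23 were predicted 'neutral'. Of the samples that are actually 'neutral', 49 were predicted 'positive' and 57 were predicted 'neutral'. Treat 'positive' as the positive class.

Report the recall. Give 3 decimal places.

0.716

Recall = TP/(TP+FN) = 58/(58+23) = 58/81 = 0.716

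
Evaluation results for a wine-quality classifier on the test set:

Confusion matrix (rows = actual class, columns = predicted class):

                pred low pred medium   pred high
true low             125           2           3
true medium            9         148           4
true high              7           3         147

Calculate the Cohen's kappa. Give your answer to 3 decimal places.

Observed agreement pₒ = trace/N = 420/448 = 0.9375
Expected agreement pₑ = Σ (rowᵢ·colᵢ)/N² = (130·141 + 161·153 + 157·154)/448² = 0.3345
κ = (pₒ − pₑ)/(1 − pₑ) = (0.9375 − 0.3345)/(1 − 0.3345) = 0.906

0.906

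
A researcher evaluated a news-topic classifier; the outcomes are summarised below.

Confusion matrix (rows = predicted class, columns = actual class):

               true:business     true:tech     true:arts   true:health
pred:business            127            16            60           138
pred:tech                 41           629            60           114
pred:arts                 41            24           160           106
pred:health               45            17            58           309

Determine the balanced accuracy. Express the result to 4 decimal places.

0.5884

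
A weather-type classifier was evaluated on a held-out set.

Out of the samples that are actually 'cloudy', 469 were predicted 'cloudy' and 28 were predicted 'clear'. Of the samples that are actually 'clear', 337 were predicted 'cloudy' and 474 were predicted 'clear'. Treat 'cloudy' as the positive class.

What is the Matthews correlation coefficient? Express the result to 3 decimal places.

0.527

MCC = (TP·TN − FP·FN) / √((TP+FP)(TP+FN)(TN+FP)(TN+FN))
Numerator = 469·474 − 337·28 = 212870
Denominator = √(806·497·811·502) = √163085745004 = 403838.7611
MCC = 212870 / 403838.7611 = 0.527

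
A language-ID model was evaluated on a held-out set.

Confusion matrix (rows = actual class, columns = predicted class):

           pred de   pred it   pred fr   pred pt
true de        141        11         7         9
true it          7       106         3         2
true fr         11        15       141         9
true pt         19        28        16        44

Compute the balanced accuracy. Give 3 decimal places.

Balanced accuracy = mean of per-class recall.
  de: recall = 141/168 = 0.8393
  it: recall = 106/118 = 0.8983
  fr: recall = 141/176 = 0.8011
  pt: recall = 44/107 = 0.4112
Mean = (0.8393 + 0.8983 + 0.8011 + 0.4112) / 4 = 0.737

0.737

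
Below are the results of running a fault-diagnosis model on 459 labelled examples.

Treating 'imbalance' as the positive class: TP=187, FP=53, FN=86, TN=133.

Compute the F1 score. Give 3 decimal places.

0.729

Precision = TP/(TP+FP) = 187/240 = 0.7792
Recall = TP/(TP+FN) = 187/273 = 0.6850
F1 = 2·TP/(2·TP+FP+FN) = 374/513 = 0.729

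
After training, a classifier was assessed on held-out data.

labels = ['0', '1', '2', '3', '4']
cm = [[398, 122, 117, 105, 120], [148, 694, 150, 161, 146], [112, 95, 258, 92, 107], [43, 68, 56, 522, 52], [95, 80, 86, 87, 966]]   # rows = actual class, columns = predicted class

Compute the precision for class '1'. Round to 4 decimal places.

precision = TP/(TP+FP).
1: TP=694, FP=122+95+68+80=365 → 694/1059 = 0.65534

0.6553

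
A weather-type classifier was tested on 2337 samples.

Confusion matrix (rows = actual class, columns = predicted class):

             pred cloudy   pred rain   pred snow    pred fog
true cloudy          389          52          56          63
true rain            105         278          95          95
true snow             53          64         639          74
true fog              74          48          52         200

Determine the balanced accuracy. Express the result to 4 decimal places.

0.6211

Balanced accuracy = mean of per-class recall.
  cloudy: recall = 389/560 = 0.69464
  rain: recall = 278/573 = 0.48517
  snow: recall = 639/830 = 0.76988
  fog: recall = 200/374 = 0.53476
Mean = (0.69464 + 0.48517 + 0.76988 + 0.53476) / 4 = 0.6211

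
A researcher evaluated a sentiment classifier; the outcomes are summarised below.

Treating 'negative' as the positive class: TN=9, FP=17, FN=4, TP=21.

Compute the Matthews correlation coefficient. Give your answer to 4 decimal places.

MCC = (TP·TN − FP·FN) / √((TP+FP)(TP+FN)(TN+FP)(TN+FN))
Numerator = 21·9 − 17·4 = 121
Denominator = √(38·25·26·13) = √321100 = 566.6569
MCC = 121 / 566.6569 = 0.2135

0.2135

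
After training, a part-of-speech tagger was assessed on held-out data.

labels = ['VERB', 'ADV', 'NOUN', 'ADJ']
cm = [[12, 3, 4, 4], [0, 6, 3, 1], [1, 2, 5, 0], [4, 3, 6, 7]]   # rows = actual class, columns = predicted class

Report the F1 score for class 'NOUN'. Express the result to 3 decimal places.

0.385

One-vs-rest for 'NOUN': TP = diagonal; FP = other classes predicted 'NOUN'; FN = 'NOUN' predicted as other.
F1 score = 2·TP/(2·TP+FP+FN).
NOUN: TP=5, FP=4+3+6=13, FN=1+2+0=3 → 10/26 = 0.3846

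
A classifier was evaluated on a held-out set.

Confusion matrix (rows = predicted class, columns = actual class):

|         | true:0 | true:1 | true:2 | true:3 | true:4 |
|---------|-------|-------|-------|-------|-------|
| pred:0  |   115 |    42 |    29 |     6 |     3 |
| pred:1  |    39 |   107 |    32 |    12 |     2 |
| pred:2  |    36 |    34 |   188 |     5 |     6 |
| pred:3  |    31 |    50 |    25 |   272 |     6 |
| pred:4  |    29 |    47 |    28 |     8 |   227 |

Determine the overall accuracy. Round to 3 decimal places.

Accuracy = trace / total = (115+107+188+272+227=909) / 1379 = 909/1379 = 0.659

0.659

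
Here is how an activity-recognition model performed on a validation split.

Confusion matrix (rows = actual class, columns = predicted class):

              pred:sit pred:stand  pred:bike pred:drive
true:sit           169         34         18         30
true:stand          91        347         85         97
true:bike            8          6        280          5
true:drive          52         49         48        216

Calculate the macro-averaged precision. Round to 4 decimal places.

Per-class precision (TP/(TP+FP)):
  sit: TP=169, FP=91+8+52=151 → 169/320 = 0.52813
  stand: TP=347, FP=34+6+49=89 → 347/436 = 0.79587
  bike: TP=280, FP=18+85+48=151 → 280/431 = 0.64965
  drive: TP=216, FP=30+97+5=132 → 216/348 = 0.62069
Macro-precision = mean = (0.52813 + 0.79587 + 0.64965 + 0.62069) / 4 = 0.6486

0.6486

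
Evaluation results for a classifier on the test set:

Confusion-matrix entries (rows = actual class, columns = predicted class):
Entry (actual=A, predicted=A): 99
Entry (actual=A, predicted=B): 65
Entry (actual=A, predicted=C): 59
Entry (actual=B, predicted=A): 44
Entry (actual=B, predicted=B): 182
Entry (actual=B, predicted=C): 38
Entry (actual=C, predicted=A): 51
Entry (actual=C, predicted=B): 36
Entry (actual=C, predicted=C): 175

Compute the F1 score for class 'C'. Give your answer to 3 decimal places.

0.655

Take TP from the diagonal, FP from the rest of the 'C' prediction marginal, FN from the rest of the 'C' actual marginal.
F1 score = 2·TP/(2·TP+FP+FN).
C: TP=175, FP=59+38=97, FN=51+36=87 → 350/534 = 0.6554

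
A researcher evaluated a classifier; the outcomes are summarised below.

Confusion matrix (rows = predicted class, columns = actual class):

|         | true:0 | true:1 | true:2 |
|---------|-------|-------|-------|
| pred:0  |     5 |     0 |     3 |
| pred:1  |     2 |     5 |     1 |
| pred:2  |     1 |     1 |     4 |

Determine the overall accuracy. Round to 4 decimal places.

0.6364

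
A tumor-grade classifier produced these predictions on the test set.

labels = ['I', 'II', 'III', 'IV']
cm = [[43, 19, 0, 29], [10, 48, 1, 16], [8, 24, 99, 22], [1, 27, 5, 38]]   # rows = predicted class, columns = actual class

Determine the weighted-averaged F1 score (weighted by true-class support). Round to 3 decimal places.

Per-class F1 score (2·TP/(2·TP+FP+FN)):
  I: TP=43, FP=19+0+29=48, FN=10+8+1=19 → 86/153 = 0.5621
  II: TP=48, FP=10+1+16=27, FN=19+24+27=70 → 96/193 = 0.4974
  III: TP=99, FP=8+24+22=54, FN=0+1+5=6 → 198/258 = 0.7674
  IV: TP=38, FP=1+27+5=33, FN=29+16+22=67 → 76/176 = 0.4318
Weighted-F1 score = Σ (supportᵢ/N)·F1 scoreᵢ with N=390: (62/390)·0.5621 + (118/390)·0.4974 + (105/390)·0.7674 + (105/390)·0.4318 = 0.563

0.563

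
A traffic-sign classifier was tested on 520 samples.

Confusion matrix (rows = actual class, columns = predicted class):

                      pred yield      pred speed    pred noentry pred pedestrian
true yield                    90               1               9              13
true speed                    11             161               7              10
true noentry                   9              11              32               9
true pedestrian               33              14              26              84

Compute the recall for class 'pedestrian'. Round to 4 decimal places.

recall = TP/(TP+FN).
pedestrian: TP=84, FN=33+14+26=73 → 84/157 = 0.53503

0.5350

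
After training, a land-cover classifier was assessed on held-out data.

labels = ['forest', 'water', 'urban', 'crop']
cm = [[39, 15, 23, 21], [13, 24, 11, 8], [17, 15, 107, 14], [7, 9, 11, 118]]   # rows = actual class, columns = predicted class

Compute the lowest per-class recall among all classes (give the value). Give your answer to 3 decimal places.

0.398

Per-class recall (TP/(TP+FN)):
  forest: TP=39, FN=15+23+21=59 → 39/98 = 0.3980
  water: TP=24, FN=13+11+8=32 → 24/56 = 0.4286
  urban: TP=107, FN=17+15+14=46 → 107/153 = 0.6993
  crop: TP=118, FN=7+9+11=27 → 118/145 = 0.8138
Lowest is class 'forest' with recall = 0.398.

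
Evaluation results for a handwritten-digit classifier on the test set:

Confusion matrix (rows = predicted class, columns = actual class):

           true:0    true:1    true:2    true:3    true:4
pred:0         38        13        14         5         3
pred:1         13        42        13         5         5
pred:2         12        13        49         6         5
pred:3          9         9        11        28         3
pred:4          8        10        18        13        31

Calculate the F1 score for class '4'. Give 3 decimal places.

0.488

One-vs-rest for '4': TP = diagonal; FP = other classes predicted '4'; FN = '4' predicted as other.
F1 score = 2·TP/(2·TP+FP+FN).
4: TP=31, FP=8+10+18+13=49, FN=3+5+5+3=16 → 62/127 = 0.4882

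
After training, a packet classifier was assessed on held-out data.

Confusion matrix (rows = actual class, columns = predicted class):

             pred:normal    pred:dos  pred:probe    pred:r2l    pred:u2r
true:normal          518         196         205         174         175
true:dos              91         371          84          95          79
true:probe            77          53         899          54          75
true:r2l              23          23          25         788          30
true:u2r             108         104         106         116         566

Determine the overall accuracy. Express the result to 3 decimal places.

Accuracy = trace / total = (518+371+899+788+566=3142) / 5035 = 3142/5035 = 0.624

0.624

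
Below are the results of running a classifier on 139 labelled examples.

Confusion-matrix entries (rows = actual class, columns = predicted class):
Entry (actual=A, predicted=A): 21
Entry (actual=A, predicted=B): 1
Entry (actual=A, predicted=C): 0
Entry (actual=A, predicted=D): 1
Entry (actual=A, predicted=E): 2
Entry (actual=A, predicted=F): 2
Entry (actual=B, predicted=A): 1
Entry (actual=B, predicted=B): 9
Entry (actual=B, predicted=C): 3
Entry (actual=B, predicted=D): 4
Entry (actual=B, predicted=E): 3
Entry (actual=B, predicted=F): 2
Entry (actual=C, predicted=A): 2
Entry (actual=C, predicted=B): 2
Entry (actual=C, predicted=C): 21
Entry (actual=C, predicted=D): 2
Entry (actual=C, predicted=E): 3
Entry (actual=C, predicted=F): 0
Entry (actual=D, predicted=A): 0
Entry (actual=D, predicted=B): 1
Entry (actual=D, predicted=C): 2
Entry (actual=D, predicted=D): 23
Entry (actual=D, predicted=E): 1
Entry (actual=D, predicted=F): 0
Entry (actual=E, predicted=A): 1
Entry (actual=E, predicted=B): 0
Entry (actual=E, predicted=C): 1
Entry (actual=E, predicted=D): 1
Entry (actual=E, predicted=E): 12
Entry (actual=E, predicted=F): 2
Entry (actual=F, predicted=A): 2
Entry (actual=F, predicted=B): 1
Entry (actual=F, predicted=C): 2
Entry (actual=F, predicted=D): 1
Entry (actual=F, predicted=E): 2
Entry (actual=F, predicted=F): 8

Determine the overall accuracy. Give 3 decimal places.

0.676

Accuracy = trace / total = (21+9+21+23+12+8=94) / 139 = 94/139 = 0.676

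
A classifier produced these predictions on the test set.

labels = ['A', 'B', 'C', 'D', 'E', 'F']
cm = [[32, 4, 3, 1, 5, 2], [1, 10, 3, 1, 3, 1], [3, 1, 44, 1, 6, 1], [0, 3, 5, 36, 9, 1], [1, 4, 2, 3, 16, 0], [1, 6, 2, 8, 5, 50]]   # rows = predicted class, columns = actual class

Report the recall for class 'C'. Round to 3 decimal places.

0.746

Take TP from the diagonal, FP from the rest of the 'C' prediction marginal, FN from the rest of the 'C' actual marginal.
recall = TP/(TP+FN).
C: TP=44, FN=3+3+5+2+2=15 → 44/59 = 0.7458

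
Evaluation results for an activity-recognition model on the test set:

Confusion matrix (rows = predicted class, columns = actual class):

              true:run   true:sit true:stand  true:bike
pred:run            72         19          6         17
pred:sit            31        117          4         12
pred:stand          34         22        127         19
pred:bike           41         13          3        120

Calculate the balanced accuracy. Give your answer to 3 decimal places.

Balanced accuracy = mean of per-class recall.
  run: recall = 72/178 = 0.4045
  sit: recall = 117/171 = 0.6842
  stand: recall = 127/140 = 0.9071
  bike: recall = 120/168 = 0.7143
Mean = (0.4045 + 0.6842 + 0.9071 + 0.7143) / 4 = 0.678

0.678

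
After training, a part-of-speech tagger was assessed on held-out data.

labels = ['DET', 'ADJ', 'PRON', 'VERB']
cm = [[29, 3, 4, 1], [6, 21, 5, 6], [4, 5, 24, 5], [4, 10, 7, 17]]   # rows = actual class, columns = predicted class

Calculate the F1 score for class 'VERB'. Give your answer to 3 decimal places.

0.507

One-vs-rest for 'VERB': TP = diagonal; FP = other classes predicted 'VERB'; FN = 'VERB' predicted as other.
F1 score = 2·TP/(2·TP+FP+FN).
VERB: TP=17, FP=1+6+5=12, FN=4+10+7=21 → 34/67 = 0.5075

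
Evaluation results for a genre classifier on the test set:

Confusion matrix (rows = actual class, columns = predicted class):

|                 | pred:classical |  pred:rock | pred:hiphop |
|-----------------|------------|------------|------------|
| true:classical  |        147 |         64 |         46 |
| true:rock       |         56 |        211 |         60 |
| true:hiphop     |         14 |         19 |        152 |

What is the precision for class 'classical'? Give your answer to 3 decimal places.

Treat 'classical' as positive and all other classes as negative.
precision = TP/(TP+FP).
classical: TP=147, FP=56+14=70 → 147/217 = 0.6774

0.677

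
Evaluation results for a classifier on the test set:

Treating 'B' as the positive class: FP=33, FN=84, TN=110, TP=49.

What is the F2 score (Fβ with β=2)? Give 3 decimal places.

Fβ = (1+β²)·TP / ((1+β²)·TP + β²·FN + FP), with β²=4
= 5·49 / (5·49 + 4·84 + 33) = 0.399

0.399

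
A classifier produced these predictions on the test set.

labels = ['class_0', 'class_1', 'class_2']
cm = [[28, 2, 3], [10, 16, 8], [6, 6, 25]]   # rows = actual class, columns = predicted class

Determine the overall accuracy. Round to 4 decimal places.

0.6635

Accuracy = trace / total = (28+16+25=69) / 104 = 69/104 = 0.6635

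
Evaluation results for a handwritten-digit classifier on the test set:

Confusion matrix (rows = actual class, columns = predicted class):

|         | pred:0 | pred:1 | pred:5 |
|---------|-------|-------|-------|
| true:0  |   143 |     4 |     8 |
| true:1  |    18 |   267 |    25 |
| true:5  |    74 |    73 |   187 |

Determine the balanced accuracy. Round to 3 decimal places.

Balanced accuracy = mean of per-class recall.
  0: recall = 143/155 = 0.9226
  1: recall = 267/310 = 0.8613
  5: recall = 187/334 = 0.5599
Mean = (0.9226 + 0.8613 + 0.5599) / 3 = 0.781

0.781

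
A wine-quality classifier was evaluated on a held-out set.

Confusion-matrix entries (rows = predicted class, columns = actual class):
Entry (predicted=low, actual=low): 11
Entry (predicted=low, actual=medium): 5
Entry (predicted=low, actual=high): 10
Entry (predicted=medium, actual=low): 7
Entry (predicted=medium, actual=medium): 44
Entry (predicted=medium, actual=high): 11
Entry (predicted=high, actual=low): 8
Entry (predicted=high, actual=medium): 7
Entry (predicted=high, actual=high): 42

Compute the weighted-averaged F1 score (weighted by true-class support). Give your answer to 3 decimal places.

Per-class F1 score (2·TP/(2·TP+FP+FN)):
  low: TP=11, FP=5+10=15, FN=7+8=15 → 22/52 = 0.4231
  medium: TP=44, FP=7+11=18, FN=5+7=12 → 88/118 = 0.7458
  high: TP=42, FP=8+7=15, FN=10+11=21 → 84/120 = 0.7000
Weighted-F1 score = Σ (supportᵢ/N)·F1 scoreᵢ with N=145: (26/145)·0.4231 + (56/145)·0.7458 + (63/145)·0.7000 = 0.668

0.668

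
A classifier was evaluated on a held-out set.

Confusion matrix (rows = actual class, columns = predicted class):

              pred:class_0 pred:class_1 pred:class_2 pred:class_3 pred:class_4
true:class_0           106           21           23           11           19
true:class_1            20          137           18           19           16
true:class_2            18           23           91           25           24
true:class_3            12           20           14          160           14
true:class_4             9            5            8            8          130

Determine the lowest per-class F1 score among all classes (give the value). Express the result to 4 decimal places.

0.5433

Per-class F1 score (2·TP/(2·TP+FP+FN)):
  class_0: TP=106, FP=20+18+12+9=59, FN=21+23+11+19=74 → 212/345 = 0.61449
  class_1: TP=137, FP=21+23+20+5=69, FN=20+18+19+16=73 → 274/416 = 0.65865
  class_2: TP=91, FP=23+18+14+8=63, FN=18+23+25+24=90 → 182/335 = 0.54328
  class_3: TP=160, FP=11+19+25+8=63, FN=12+20+14+14=60 → 320/443 = 0.72235
  class_4: TP=130, FP=19+16+24+14=73, FN=9+5+8+8=30 → 260/363 = 0.71625
Lowest is class 'class_2' with F1 score = 0.5433.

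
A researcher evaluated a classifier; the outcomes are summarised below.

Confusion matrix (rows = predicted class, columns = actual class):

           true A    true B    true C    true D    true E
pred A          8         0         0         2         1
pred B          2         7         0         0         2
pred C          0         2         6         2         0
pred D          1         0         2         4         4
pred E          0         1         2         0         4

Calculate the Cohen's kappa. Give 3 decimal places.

0.476

Observed agreement pₒ = trace/N = 29/50 = 0.5800
Expected agreement pₑ = Σ (rowᵢ·colᵢ)/N² = (11·11 + 10·11 + 10·10 + 8·11 + 11·7)/50² = 0.1984
κ = (pₒ − pₑ)/(1 − pₑ) = (0.5800 − 0.1984)/(1 − 0.1984) = 0.476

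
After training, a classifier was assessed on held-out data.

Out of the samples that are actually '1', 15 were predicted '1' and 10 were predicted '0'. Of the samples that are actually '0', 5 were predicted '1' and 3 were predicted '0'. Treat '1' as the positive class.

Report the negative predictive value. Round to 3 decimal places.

NPV = TN/(TN+FN) = 3/(3+10) = 0.231

0.231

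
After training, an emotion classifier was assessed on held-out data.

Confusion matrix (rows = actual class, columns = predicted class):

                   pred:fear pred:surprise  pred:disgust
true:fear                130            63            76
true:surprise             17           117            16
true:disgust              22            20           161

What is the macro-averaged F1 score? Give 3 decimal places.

Per-class F1 score (2·TP/(2·TP+FP+FN)):
  fear: TP=130, FP=17+22=39, FN=63+76=139 → 260/438 = 0.5936
  surprise: TP=117, FP=63+20=83, FN=17+16=33 → 234/350 = 0.6686
  disgust: TP=161, FP=76+16=92, FN=22+20=42 → 322/456 = 0.7061
Macro-F1 score = mean = (0.5936 + 0.6686 + 0.7061) / 3 = 0.656

0.656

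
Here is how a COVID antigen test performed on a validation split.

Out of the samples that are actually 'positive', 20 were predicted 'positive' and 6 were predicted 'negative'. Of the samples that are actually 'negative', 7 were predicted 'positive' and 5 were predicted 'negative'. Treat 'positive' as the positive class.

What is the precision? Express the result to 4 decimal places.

0.7407

Precision = TP/(TP+FP) = 20/(20+7) = 20/27 = 0.7407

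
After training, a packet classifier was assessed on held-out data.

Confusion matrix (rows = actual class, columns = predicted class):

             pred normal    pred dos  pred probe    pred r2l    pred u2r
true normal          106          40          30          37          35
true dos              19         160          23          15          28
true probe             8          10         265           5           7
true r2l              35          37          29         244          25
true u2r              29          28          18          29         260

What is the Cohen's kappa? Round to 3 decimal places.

Observed agreement pₒ = trace/N = 1035/1522 = 0.6800
Expected agreement pₑ = Σ (rowᵢ·colᵢ)/N² = (248·197 + 245·275 + 295·365 + 370·330 + 364·355)/1522² = 0.2051
κ = (pₒ − pₑ)/(1 − pₑ) = (0.6800 − 0.2051)/(1 − 0.2051) = 0.597

0.597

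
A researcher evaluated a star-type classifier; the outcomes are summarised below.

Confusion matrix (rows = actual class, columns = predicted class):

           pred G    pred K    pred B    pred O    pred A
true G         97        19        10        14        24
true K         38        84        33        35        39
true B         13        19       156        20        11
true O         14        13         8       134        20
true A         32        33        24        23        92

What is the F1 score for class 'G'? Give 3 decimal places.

F1 score = 2·TP/(2·TP+FP+FN).
G: TP=97, FP=38+13+14+32=97, FN=19+10+14+24=67 → 194/358 = 0.5419

0.542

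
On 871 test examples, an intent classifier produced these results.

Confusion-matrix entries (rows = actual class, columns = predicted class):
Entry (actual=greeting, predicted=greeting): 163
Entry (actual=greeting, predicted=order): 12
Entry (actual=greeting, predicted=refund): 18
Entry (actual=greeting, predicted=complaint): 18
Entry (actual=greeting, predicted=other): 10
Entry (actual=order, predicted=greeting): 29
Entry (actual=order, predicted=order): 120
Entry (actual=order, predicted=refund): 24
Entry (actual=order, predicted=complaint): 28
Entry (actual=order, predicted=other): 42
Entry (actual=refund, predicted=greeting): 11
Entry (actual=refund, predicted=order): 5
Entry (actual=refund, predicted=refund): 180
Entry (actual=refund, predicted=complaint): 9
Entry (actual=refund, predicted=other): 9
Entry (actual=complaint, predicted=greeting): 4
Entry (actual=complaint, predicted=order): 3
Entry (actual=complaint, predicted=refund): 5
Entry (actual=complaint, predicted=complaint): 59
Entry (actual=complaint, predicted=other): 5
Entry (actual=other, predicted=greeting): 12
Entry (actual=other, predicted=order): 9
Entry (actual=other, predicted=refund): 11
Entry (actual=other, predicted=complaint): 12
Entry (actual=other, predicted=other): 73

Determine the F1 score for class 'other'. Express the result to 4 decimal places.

0.5703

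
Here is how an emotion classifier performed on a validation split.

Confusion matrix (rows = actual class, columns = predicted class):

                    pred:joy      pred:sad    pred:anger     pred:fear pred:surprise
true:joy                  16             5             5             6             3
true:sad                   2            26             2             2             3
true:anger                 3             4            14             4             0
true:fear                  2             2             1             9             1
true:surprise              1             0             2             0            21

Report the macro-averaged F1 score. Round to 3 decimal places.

0.629

Per-class F1 score (2·TP/(2·TP+FP+FN)):
  joy: TP=16, FP=2+3+2+1=8, FN=5+5+6+3=19 → 32/59 = 0.5424
  sad: TP=26, FP=5+4+2+0=11, FN=2+2+2+3=9 → 52/72 = 0.7222
  anger: TP=14, FP=5+2+1+2=10, FN=3+4+4+0=11 → 28/49 = 0.5714
  fear: TP=9, FP=6+2+4+0=12, FN=2+2+1+1=6 → 18/36 = 0.5000
  surprise: TP=21, FP=3+3+0+1=7, FN=1+0+2+0=3 → 42/52 = 0.8077
Macro-F1 score = mean = (0.5424 + 0.7222 + 0.5714 + 0.5000 + 0.8077) / 5 = 0.629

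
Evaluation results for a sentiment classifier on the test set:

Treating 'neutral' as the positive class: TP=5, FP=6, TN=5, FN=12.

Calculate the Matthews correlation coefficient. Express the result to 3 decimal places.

MCC = (TP·TN − FP·FN) / √((TP+FP)(TP+FN)(TN+FP)(TN+FN))
Numerator = 5·5 − 6·12 = -47
Denominator = √(11·17·11·17) = √34969 = 187.0000
MCC = -47 / 187.0000 = -0.251

-0.251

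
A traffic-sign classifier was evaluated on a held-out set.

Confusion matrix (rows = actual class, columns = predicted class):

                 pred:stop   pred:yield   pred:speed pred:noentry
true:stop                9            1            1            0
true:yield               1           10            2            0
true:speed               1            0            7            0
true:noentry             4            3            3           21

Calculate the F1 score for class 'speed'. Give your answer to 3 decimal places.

Take TP from the diagonal, FP from the rest of the 'speed' prediction marginal, FN from the rest of the 'speed' actual marginal.
F1 score = 2·TP/(2·TP+FP+FN).
speed: TP=7, FP=1+2+3=6, FN=1+0+0=1 → 14/21 = 0.6667

0.667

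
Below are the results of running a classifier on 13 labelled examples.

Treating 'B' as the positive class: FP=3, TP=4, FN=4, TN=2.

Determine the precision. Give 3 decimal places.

0.571

Precision = TP/(TP+FP) = 4/(4+3) = 4/7 = 0.571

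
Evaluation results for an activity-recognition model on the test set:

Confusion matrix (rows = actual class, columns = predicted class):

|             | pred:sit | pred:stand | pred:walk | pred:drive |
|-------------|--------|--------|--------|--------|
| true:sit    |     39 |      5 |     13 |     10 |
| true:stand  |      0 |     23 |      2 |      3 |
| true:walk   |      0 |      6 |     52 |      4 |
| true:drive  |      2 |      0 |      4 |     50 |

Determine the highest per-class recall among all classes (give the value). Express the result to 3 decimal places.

Per-class recall (TP/(TP+FN)):
  sit: TP=39, FN=5+13+10=28 → 39/67 = 0.5821
  stand: TP=23, FN=0+2+3=5 → 23/28 = 0.8214
  walk: TP=52, FN=0+6+4=10 → 52/62 = 0.8387
  drive: TP=50, FN=2+0+4=6 → 50/56 = 0.8929
Highest is class 'drive' with recall = 0.893.

0.893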